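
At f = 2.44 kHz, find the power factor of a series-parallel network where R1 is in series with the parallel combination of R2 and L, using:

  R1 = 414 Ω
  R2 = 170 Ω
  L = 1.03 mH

Step 1 — Angular frequency: ω = 2π·f = 2π·2440 = 1.533e+04 rad/s.
Step 2 — Component impedances:
  R1: Z = R = 414 Ω
  R2: Z = R = 170 Ω
  L: Z = jωL = j·1.533e+04·0.00103 = 0 + j15.79 Ω
Step 3 — Parallel branch: R2 || L = 1/(1/R2 + 1/L) = 1.454 + j15.66 Ω.
Step 4 — Series with R1: Z_total = R1 + (R2 || L) = 415.5 + j15.66 Ω = 415.7∠2.2° Ω.
Step 5 — Power factor: PF = cos(φ) = Re(Z)/|Z| = 415.45/415.75 = 0.9993.
Step 6 — Type: Im(Z) = 15.66 ⇒ lagging (phase φ = 2.2°).

PF = 0.9993 (lagging, φ = 2.2°)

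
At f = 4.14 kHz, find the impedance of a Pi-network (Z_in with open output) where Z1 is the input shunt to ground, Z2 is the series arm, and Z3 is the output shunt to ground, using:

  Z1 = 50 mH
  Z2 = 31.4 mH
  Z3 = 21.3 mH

Step 1 — Angular frequency: ω = 2π·f = 2π·4140 = 2.601e+04 rad/s.
Step 2 — Component impedances:
  Z1: Z = jωL = j·2.601e+04·0.05 = 0 + j1301 Ω
  Z2: Z = jωL = j·2.601e+04·0.0314 = 0 + j816.8 Ω
  Z3: Z = jωL = j·2.601e+04·0.0213 = 0 + j554.1 Ω
Step 3 — With open output, the series arm Z2 and the output shunt Z3 appear in series to ground: Z2 + Z3 = 0 + j1371 Ω.
Step 4 — Parallel with input shunt Z1: Z_in = Z1 || (Z2 + Z3) = 0 + j667.4 Ω = 667.4∠90.0° Ω.

Z = 0 + j667.4 Ω = 667.4∠90.0° Ω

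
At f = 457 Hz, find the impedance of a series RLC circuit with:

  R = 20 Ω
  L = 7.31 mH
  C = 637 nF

Step 1 — Angular frequency: ω = 2π·f = 2π·457 = 2871 rad/s.
Step 2 — Component impedances:
  R: Z = R = 20 Ω
  L: Z = jωL = j·2871·0.00731 = 0 + j20.99 Ω
  C: Z = 1/(jωC) = -j/(ω·C) = 0 - j546.7 Ω
Step 3 — Series combination: Z_total = R + L + C = 20 - j525.7 Ω = 526.1∠-87.8° Ω.

Z = 20 - j525.7 Ω = 526.1∠-87.8° Ω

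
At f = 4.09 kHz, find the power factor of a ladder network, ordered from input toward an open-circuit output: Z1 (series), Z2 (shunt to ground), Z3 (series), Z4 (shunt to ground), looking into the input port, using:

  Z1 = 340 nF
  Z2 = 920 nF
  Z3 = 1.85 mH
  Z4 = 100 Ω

Step 1 — Angular frequency: ω = 2π·f = 2π·4090 = 2.57e+04 rad/s.
Step 2 — Component impedances:
  Z1: Z = 1/(jωC) = -j/(ω·C) = 0 - j114.5 Ω
  Z2: Z = 1/(jωC) = -j/(ω·C) = 0 - j42.3 Ω
  Z3: Z = jωL = j·2.57e+04·0.00185 = 0 + j47.54 Ω
  Z4: Z = R = 100 Ω
Step 3 — Ladder network (open output): work backward from the far end, alternating series and parallel combinations. Z_in = 17.84 - j157.7 Ω = 158.7∠-83.5° Ω.
Step 4 — Power factor: PF = cos(φ) = Re(Z)/|Z| = 17.84/158.7 = 0.1124.
Step 5 — Type: Im(Z) = -157.7 ⇒ leading (phase φ = -83.5°).

PF = 0.1124 (leading, φ = -83.5°)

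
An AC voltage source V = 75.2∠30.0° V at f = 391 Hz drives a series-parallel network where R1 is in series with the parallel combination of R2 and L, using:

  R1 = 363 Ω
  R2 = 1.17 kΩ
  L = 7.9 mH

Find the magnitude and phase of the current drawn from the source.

Step 1 — Angular frequency: ω = 2π·f = 2π·391 = 2457 rad/s.
Step 2 — Component impedances:
  R1: Z = R = 363 Ω
  R2: Z = R = 1170 Ω
  L: Z = jωL = j·2457·0.0079 = 0 + j19.41 Ω
Step 3 — Parallel branch: R2 || L = 1/(1/R2 + 1/L) = 0.3219 + j19.4 Ω.
Step 4 — Series with R1: Z_total = R1 + (R2 || L) = 363.3 + j19.4 Ω = 363.8∠3.1° Ω.
Step 5 — Source phasor: V = 75.2∠30.0° V = 65.13 + j37.6 V.
Step 6 — Ohm's law: I = V / Z_total = (65.13 + j37.6) / (363.3 + j19.4) = 0.1843 + j0.09365 A.
Step 7 — Convert to polar: |I| = 0.2067 A, ∠I = 26.9°.

I = 0.2067∠26.9° A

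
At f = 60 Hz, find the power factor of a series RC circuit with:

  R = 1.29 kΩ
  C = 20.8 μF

Step 1 — Angular frequency: ω = 2π·f = 2π·60 = 377 rad/s.
Step 2 — Component impedances:
  R: Z = R = 1290 Ω
  C: Z = 1/(jωC) = -j/(ω·C) = 0 - j127.5 Ω
Step 3 — Series combination: Z_total = R + C = 1290 - j127.5 Ω = 1296∠-5.6° Ω.
Step 4 — Power factor: PF = cos(φ) = Re(Z)/|Z| = 1290/1296.3 = 0.9951.
Step 5 — Type: Im(Z) = -127.5 ⇒ leading (phase φ = -5.6°).

PF = 0.9951 (leading, φ = -5.6°)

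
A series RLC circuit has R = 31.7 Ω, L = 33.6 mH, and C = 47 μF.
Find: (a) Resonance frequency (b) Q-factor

Step 1 — Resonance condition Im(Z)=0 gives ω₀ = 1/√(LC).
Step 2 — ω₀ = 1/√(0.0336·4.7e-05) = 795.8 rad/s.
Step 3 — f₀ = ω₀/(2π) = 126.6 Hz.
Step 4 — Series Q: Q = ω₀L/R = 795.8·0.0336/31.7 = 0.8435.

(a) f₀ = 126.6 Hz  (b) Q = 0.8435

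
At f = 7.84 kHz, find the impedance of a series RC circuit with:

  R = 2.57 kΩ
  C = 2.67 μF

Step 1 — Angular frequency: ω = 2π·f = 2π·7840 = 4.926e+04 rad/s.
Step 2 — Component impedances:
  R: Z = R = 2570 Ω
  C: Z = 1/(jωC) = -j/(ω·C) = 0 - j7.603 Ω
Step 3 — Series combination: Z_total = R + C = 2570 - j7.603 Ω = 2570∠-0.2° Ω.

Z = 2570 - j7.603 Ω = 2570∠-0.2° Ω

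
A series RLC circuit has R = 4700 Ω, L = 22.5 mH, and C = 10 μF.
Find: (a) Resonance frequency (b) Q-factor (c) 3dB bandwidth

Step 1 — Resonance condition Im(Z)=0 gives ω₀ = 1/√(LC).
Step 2 — ω₀ = 1/√(0.0225·1e-05) = 2108 rad/s.
Step 3 — f₀ = ω₀/(2π) = 335.5 Hz.
Step 4 — Series Q: Q = ω₀L/R = 2108·0.0225/4700 = 0.01009.
Step 5 — 3dB bandwidth: Δω = ω₀/Q = 2.089e+05 rad/s; BW = Δω/(2π) = 3.325e+04 Hz.

(a) f₀ = 335.5 Hz  (b) Q = 0.01009  (c) BW = 3.325e+04 Hz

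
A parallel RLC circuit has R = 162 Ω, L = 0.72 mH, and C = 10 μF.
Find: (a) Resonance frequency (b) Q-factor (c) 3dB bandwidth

Step 1 — Resonance: ω₀ = 1/√(LC) = 1/√(0.00072·1e-05) = 1.179e+04 rad/s.
Step 2 — f₀ = ω₀/(2π) = 1876 Hz.
Step 3 — Parallel Q: Q = R/(ω₀L) = 162/(1.179e+04·0.00072) = 19.09.
Step 4 — Bandwidth: Δω = ω₀/Q = 617.3 rad/s; BW = Δω/(2π) = 98.24 Hz.

(a) f₀ = 1876 Hz  (b) Q = 19.09  (c) BW = 98.24 Hz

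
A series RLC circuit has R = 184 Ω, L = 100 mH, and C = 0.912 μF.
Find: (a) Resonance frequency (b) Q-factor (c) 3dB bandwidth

Step 1 — Resonance condition Im(Z)=0 gives ω₀ = 1/√(LC).
Step 2 — ω₀ = 1/√(0.1·9.12e-07) = 3311 rad/s.
Step 3 — f₀ = ω₀/(2π) = 527 Hz.
Step 4 — Series Q: Q = ω₀L/R = 3311·0.1/184 = 1.8.
Step 5 — 3dB bandwidth: Δω = ω₀/Q = 1840 rad/s; BW = Δω/(2π) = 292.8 Hz.

(a) f₀ = 527 Hz  (b) Q = 1.8  (c) BW = 292.8 Hz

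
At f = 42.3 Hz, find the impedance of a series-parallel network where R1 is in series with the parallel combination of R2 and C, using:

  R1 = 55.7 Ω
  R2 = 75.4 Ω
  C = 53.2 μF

Step 1 — Angular frequency: ω = 2π·f = 2π·42.3 = 265.8 rad/s.
Step 2 — Component impedances:
  R1: Z = R = 55.7 Ω
  R2: Z = R = 75.4 Ω
  C: Z = 1/(jωC) = -j/(ω·C) = 0 - j70.72 Ω
Step 3 — Parallel branch: R2 || C = 1/(1/R2 + 1/C) = 35.29 - j37.62 Ω.
Step 4 — Series with R1: Z_total = R1 + (R2 || C) = 90.99 - j37.62 Ω = 98.46∠-22.5° Ω.

Z = 90.99 - j37.62 Ω = 98.46∠-22.5° Ω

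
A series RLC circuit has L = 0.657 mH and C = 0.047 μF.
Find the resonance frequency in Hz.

Step 1 — Resonance condition Im(Z)=0 gives ω₀ = 1/√(LC).
Step 2 — ω₀ = 1/√(0.000657·4.7e-08) = 1.8e+05 rad/s.
Step 3 — f₀ = ω₀/(2π) = 2.864e+04 Hz.

f₀ = 2.864e+04 Hz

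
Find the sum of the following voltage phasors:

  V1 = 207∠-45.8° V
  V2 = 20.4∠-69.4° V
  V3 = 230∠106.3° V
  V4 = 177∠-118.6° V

Step 1 — Convert each phasor to rectangular form:
  V1 = 207·(cos(-45.8°) + j·sin(-45.8°)) = 144.3 - j148.4 V
  V2 = 20.4·(cos(-69.4°) + j·sin(-69.4°)) = 7.178 - j19.1 V
  V3 = 230·(cos(106.3°) + j·sin(106.3°)) = -64.55 + j220.8 V
  V4 = 177·(cos(-118.6°) + j·sin(-118.6°)) = -84.73 - j155.4 V
Step 2 — Sum components: V_total = 2.209 - j102.1 V.
Step 3 — Convert to polar: |V_total| = 102.2 V, ∠V_total = -88.8°.

V_total = 102.2∠-88.8° V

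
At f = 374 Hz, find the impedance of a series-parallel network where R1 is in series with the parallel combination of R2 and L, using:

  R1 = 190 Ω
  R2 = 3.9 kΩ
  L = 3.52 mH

Step 1 — Angular frequency: ω = 2π·f = 2π·374 = 2350 rad/s.
Step 2 — Component impedances:
  R1: Z = R = 190 Ω
  R2: Z = R = 3900 Ω
  L: Z = jωL = j·2350·0.00352 = 0 + j8.272 Ω
Step 3 — Parallel branch: R2 || L = 1/(1/R2 + 1/L) = 0.01754 + j8.272 Ω.
Step 4 — Series with R1: Z_total = R1 + (R2 || L) = 190 + j8.272 Ω = 190.2∠2.5° Ω.

Z = 190 + j8.272 Ω = 190.2∠2.5° Ω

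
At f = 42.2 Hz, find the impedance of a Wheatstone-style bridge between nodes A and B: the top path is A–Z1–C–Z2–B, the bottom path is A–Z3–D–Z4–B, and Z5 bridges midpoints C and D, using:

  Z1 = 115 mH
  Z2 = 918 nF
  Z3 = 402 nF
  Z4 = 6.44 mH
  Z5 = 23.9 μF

Step 1 — Angular frequency: ω = 2π·f = 2π·42.2 = 265.2 rad/s.
Step 2 — Component impedances:
  Z1: Z = jωL = j·265.2·0.115 = 0 + j30.49 Ω
  Z2: Z = 1/(jωC) = -j/(ω·C) = 0 - j4108 Ω
  Z3: Z = 1/(jωC) = -j/(ω·C) = 0 - j9382 Ω
  Z4: Z = jωL = j·265.2·0.00644 = 0 + j1.708 Ω
  Z5: Z = 1/(jωC) = -j/(ω·C) = 0 - j157.8 Ω
Step 3 — Bridge requires nodal analysis (the Z5 bridge couples midpoints C and D, so the two paths cannot be reduced to a simple series/parallel combination). Setting node B to ground and injecting 1 A at node A, the 3-node admittance system at A, C, D solves to V_A = Z_AB = 0 - j118.3 Ω = 118.3∠-90.0° Ω.

Z = 0 - j118.3 Ω = 118.3∠-90.0° Ω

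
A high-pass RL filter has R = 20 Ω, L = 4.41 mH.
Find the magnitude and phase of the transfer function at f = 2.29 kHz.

Step 1 — Angular frequency: ω = 2π·2290 = 1.439e+04 rad/s.
Step 2 — Transfer function: H(jω) = jωL/(R + jωL).
Step 3 — Numerator jωL = j·63.45; denominator R + jωL = 20 + j63.45.
Step 4 — H = 0.9096 + j0.2867.
Step 5 — Magnitude: |H| = 0.9537 (-0.4 dB); phase: φ = 17.5°.

|H| = 0.9537 (-0.4 dB), φ = 17.5°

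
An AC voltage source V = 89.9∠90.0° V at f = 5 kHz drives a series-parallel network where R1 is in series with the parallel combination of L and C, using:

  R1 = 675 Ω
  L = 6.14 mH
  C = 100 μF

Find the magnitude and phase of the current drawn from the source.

Step 1 — Angular frequency: ω = 2π·f = 2π·5000 = 3.142e+04 rad/s.
Step 2 — Component impedances:
  R1: Z = R = 675 Ω
  L: Z = jωL = j·3.142e+04·0.00614 = 0 + j192.9 Ω
  C: Z = 1/(jωC) = -j/(ω·C) = 0 - j0.3183 Ω
Step 3 — Parallel branch: L || C = 1/(1/L + 1/C) = 0 - j0.3188 Ω.
Step 4 — Series with R1: Z_total = R1 + (L || C) = 675 - j0.3188 Ω = 675∠-0.0° Ω.
Step 5 — Source phasor: V = 89.9∠90.0° V = 0 + j89.9 V.
Step 6 — Ohm's law: I = V / Z_total = (0 + j89.9) / (675 - j0.3188) = -6.291e-05 + j0.1332 A.
Step 7 — Convert to polar: |I| = 0.1332 A, ∠I = 90.0°.

I = 0.1332∠90.0° A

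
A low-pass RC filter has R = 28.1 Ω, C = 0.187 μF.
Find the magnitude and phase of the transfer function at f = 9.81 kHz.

Step 1 — Angular frequency: ω = 2π·9810 = 6.164e+04 rad/s.
Step 2 — Transfer function: H(jω) = 1/(1 + jωRC).
Step 3 — Denominator: 1 + jωRC = 1 + j·6.164e+04·28.1·1.87e-07 = 1 + j0.3239.
Step 4 — H = 0.9051 - j0.2931.
Step 5 — Magnitude: |H| = 0.9513 (-0.4 dB); phase: φ = -17.9°.

|H| = 0.9513 (-0.4 dB), φ = -17.9°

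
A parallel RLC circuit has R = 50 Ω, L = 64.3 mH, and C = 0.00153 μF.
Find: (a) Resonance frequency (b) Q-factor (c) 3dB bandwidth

Step 1 — Resonance: ω₀ = 1/√(LC) = 1/√(0.0643·1.53e-09) = 1.008e+05 rad/s.
Step 2 — f₀ = ω₀/(2π) = 1.605e+04 Hz.
Step 3 — Parallel Q: Q = R/(ω₀L) = 50/(1.008e+05·0.0643) = 0.007713.
Step 4 — Bandwidth: Δω = ω₀/Q = 1.307e+07 rad/s; BW = Δω/(2π) = 2.08e+06 Hz.

(a) f₀ = 1.605e+04 Hz  (b) Q = 0.007713  (c) BW = 2.08e+06 Hz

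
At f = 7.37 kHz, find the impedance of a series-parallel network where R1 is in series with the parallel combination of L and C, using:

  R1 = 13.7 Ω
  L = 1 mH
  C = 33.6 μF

Step 1 — Angular frequency: ω = 2π·f = 2π·7370 = 4.631e+04 rad/s.
Step 2 — Component impedances:
  R1: Z = R = 13.7 Ω
  L: Z = jωL = j·4.631e+04·0.001 = 0 + j46.31 Ω
  C: Z = 1/(jωC) = -j/(ω·C) = 0 - j0.6427 Ω
Step 3 — Parallel branch: L || C = 1/(1/L + 1/C) = 0 - j0.6518 Ω.
Step 4 — Series with R1: Z_total = R1 + (L || C) = 13.7 - j0.6518 Ω = 13.72∠-2.7° Ω.

Z = 13.7 - j0.6518 Ω = 13.72∠-2.7° Ω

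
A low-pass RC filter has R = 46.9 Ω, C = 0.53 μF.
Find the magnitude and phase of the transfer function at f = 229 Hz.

Step 1 — Angular frequency: ω = 2π·229 = 1439 rad/s.
Step 2 — Transfer function: H(jω) = 1/(1 + jωRC).
Step 3 — Denominator: 1 + jωRC = 1 + j·1439·46.9·5.3e-07 = 1 + j0.03577.
Step 4 — H = 0.9987 - j0.03572.
Step 5 — Magnitude: |H| = 0.9994 (-0.0 dB); phase: φ = -2.0°.

|H| = 0.9994 (-0.0 dB), φ = -2.0°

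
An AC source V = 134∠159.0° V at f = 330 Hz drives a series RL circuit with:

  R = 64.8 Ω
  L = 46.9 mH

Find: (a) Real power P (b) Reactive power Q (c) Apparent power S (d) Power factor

Step 1 — Angular frequency: ω = 2π·f = 2π·330 = 2073 rad/s.
Step 2 — Component impedances:
  R: Z = R = 64.8 Ω
  L: Z = jωL = j·2073·0.0469 = 0 + j97.24 Ω
Step 3 — Series combination: Z_total = R + L = 64.8 + j97.24 Ω = 116.9∠56.3° Ω.
Step 4 — Source phasor: V = 134∠159.0° V = -125.1 + j48.02 V.
Step 5 — Current: I = V / Z = -0.2517 + j1.119 A = 1.147∠102.7° A.
Step 6 — Complex power: S = V·I* = 85.21 + j127.9 VA.
Step 7 — Real power: P = Re(S) = 85.21 W.
Step 8 — Reactive power: Q = Im(S) = 127.9 VAR.
Step 9 — Apparent power: |S| = 153.7 VA.
Step 10 — Power factor: PF = P/|S| = 0.5545 (lagging).

(a) P = 85.21 W  (b) Q = 127.9 VAR  (c) S = 153.7 VA  (d) PF = 0.5545 (lagging)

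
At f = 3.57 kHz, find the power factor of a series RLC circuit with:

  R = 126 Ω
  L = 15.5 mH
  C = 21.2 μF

Step 1 — Angular frequency: ω = 2π·f = 2π·3570 = 2.243e+04 rad/s.
Step 2 — Component impedances:
  R: Z = R = 126 Ω
  L: Z = jωL = j·2.243e+04·0.0155 = 0 + j347.7 Ω
  C: Z = 1/(jωC) = -j/(ω·C) = 0 - j2.103 Ω
Step 3 — Series combination: Z_total = R + L + C = 126 + j345.6 Ω = 367.8∠70.0° Ω.
Step 4 — Power factor: PF = cos(φ) = Re(Z)/|Z| = 126/367.83 = 0.3425.
Step 5 — Type: Im(Z) = 345.6 ⇒ lagging (phase φ = 70.0°).

PF = 0.3425 (lagging, φ = 70.0°)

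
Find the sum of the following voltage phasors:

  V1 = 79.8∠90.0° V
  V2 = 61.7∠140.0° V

Step 1 — Convert each phasor to rectangular form:
  V1 = 79.8·(cos(90.0°) + j·sin(90.0°)) = 0 + j79.8 V
  V2 = 61.7·(cos(140.0°) + j·sin(140.0°)) = -47.26 + j39.66 V
Step 2 — Sum components: V_total = -47.26 + j119.5 V.
Step 3 — Convert to polar: |V_total| = 128.5 V, ∠V_total = 111.6°.

V_total = 128.5∠111.6° V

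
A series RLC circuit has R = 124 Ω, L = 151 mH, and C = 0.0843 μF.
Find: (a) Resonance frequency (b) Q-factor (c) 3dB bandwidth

Step 1 — Resonance: ω₀ = 1/√(LC) = 1/√(0.151·8.43e-08) = 8863 rad/s.
Step 2 — f₀ = ω₀/(2π) = 1411 Hz.
Step 3 — Series Q: Q = ω₀L/R = 8863·0.151/124 = 10.79.
Step 4 — Bandwidth: Δω = ω₀/Q = 821.2 rad/s; BW = Δω/(2π) = 130.7 Hz.

(a) f₀ = 1411 Hz  (b) Q = 10.79  (c) BW = 130.7 Hz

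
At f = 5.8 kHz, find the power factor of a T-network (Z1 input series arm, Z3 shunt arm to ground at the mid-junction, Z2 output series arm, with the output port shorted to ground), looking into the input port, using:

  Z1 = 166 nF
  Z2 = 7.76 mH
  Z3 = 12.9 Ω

Step 1 — Angular frequency: ω = 2π·f = 2π·5800 = 3.644e+04 rad/s.
Step 2 — Component impedances:
  Z1: Z = 1/(jωC) = -j/(ω·C) = 0 - j165.3 Ω
  Z2: Z = jωL = j·3.644e+04·0.00776 = 0 + j282.8 Ω
  Z3: Z = R = 12.9 Ω
Step 3 — With the output port shorted to ground, the output series arm Z2 runs from the junction to ground; the shunt arm Z3 also runs from the junction to ground. They appear in parallel: Z3 || Z2 = 12.87 + j0.5872 Ω.
Step 4 — Series with input arm Z1: Z_in = Z1 + (Z3 || Z2) = 12.87 - j164.7 Ω = 165.2∠-85.5° Ω.
Step 5 — Power factor: PF = cos(φ) = Re(Z)/|Z| = 12.8732/165.219 = 0.07792.
Step 6 — Type: Im(Z) = -164.7 ⇒ leading (phase φ = -85.5°).

PF = 0.07792 (leading, φ = -85.5°)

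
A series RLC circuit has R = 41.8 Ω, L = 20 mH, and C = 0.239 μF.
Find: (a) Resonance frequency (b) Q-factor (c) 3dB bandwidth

Step 1 — Resonance condition Im(Z)=0 gives ω₀ = 1/√(LC).
Step 2 — ω₀ = 1/√(0.02·2.39e-07) = 1.446e+04 rad/s.
Step 3 — f₀ = ω₀/(2π) = 2302 Hz.
Step 4 — Series Q: Q = ω₀L/R = 1.446e+04·0.02/41.8 = 6.921.
Step 5 — 3dB bandwidth: Δω = ω₀/Q = 2090 rad/s; BW = Δω/(2π) = 332.6 Hz.

(a) f₀ = 2302 Hz  (b) Q = 6.921  (c) BW = 332.6 Hz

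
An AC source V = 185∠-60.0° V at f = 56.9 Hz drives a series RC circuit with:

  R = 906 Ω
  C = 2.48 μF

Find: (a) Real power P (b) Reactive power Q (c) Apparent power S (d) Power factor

Step 1 — Angular frequency: ω = 2π·f = 2π·56.9 = 357.5 rad/s.
Step 2 — Component impedances:
  R: Z = R = 906 Ω
  C: Z = 1/(jωC) = -j/(ω·C) = 0 - j1128 Ω
Step 3 — Series combination: Z_total = R + C = 906 - j1128 Ω = 1447∠-51.2° Ω.
Step 4 — Source phasor: V = 185∠-60.0° V = 92.5 - j160.2 V.
Step 5 — Current: I = V / Z = 0.1264 - j0.01951 A = 0.1279∠-8.8° A.
Step 6 — Complex power: S = V·I* = 14.82 - j18.44 VA.
Step 7 — Real power: P = Re(S) = 14.82 W.
Step 8 — Reactive power: Q = Im(S) = -18.44 VAR.
Step 9 — Apparent power: |S| = 23.66 VA.
Step 10 — Power factor: PF = P/|S| = 0.6263 (leading).

(a) P = 14.82 W  (b) Q = -18.44 VAR  (c) S = 23.66 VA  (d) PF = 0.6263 (leading)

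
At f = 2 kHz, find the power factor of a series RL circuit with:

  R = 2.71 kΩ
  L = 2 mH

Step 1 — Angular frequency: ω = 2π·f = 2π·2000 = 1.257e+04 rad/s.
Step 2 — Component impedances:
  R: Z = R = 2710 Ω
  L: Z = jωL = j·1.257e+04·0.002 = 0 + j25.13 Ω
Step 3 — Series combination: Z_total = R + L = 2710 + j25.13 Ω = 2710∠0.5° Ω.
Step 4 — Power factor: PF = cos(φ) = Re(Z)/|Z| = 2710/2710 = 1.
Step 5 — Type: Im(Z) = 25.13 ⇒ lagging (phase φ = 0.5°).

PF = 1 (lagging, φ = 0.5°)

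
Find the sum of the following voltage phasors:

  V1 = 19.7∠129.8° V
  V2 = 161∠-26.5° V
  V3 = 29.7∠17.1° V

Step 1 — Convert each phasor to rectangular form:
  V1 = 19.7·(cos(129.8°) + j·sin(129.8°)) = -12.61 + j15.14 V
  V2 = 161·(cos(-26.5°) + j·sin(-26.5°)) = 144.1 - j71.84 V
  V3 = 29.7·(cos(17.1°) + j·sin(17.1°)) = 28.39 + j8.733 V
Step 2 — Sum components: V_total = 159.9 - j47.97 V.
Step 3 — Convert to polar: |V_total| = 166.9 V, ∠V_total = -16.7°.

V_total = 166.9∠-16.7° V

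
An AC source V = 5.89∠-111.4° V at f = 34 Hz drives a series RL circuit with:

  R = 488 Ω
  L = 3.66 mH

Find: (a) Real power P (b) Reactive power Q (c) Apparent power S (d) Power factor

Step 1 — Angular frequency: ω = 2π·f = 2π·34 = 213.6 rad/s.
Step 2 — Component impedances:
  R: Z = R = 488 Ω
  L: Z = jωL = j·213.6·0.00366 = 0 + j0.7819 Ω
Step 3 — Series combination: Z_total = R + L = 488 + j0.7819 Ω = 488∠0.1° Ω.
Step 4 — Source phasor: V = 5.89∠-111.4° V = -2.149 - j5.484 V.
Step 5 — Current: I = V / Z = -0.004422 - j0.01123 A = 0.01207∠-111.5° A.
Step 6 — Complex power: S = V·I* = 0.07109 + j0.0001139 VA.
Step 7 — Real power: P = Re(S) = 0.07109 W.
Step 8 — Reactive power: Q = Im(S) = 0.0001139 VAR.
Step 9 — Apparent power: |S| = 0.07109 VA.
Step 10 — Power factor: PF = P/|S| = 1 (lagging).

(a) P = 0.07109 W  (b) Q = 0.0001139 VAR  (c) S = 0.07109 VA  (d) PF = 1 (lagging)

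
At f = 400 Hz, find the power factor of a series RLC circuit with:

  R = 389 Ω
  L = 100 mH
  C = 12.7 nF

Step 1 — Angular frequency: ω = 2π·f = 2π·400 = 2513 rad/s.
Step 2 — Component impedances:
  R: Z = R = 389 Ω
  L: Z = jωL = j·2513·0.1 = 0 + j251.3 Ω
  C: Z = 1/(jωC) = -j/(ω·C) = 0 - j3.133e+04 Ω
Step 3 — Series combination: Z_total = R + L + C = 389 - j3.108e+04 Ω = 3.108e+04∠-89.3° Ω.
Step 4 — Power factor: PF = cos(φ) = Re(Z)/|Z| = 389/3.108e+04 = 0.01252.
Step 5 — Type: Im(Z) = -3.108e+04 ⇒ leading (phase φ = -89.3°).

PF = 0.01252 (leading, φ = -89.3°)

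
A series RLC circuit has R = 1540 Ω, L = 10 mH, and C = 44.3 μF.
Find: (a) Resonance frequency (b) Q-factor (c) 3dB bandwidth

Step 1 — Resonance: ω₀ = 1/√(LC) = 1/√(0.01·4.43e-05) = 1502 rad/s.
Step 2 — f₀ = ω₀/(2π) = 239.1 Hz.
Step 3 — Series Q: Q = ω₀L/R = 1502·0.01/1540 = 0.009756.
Step 4 — Bandwidth: Δω = ω₀/Q = 1.54e+05 rad/s; BW = Δω/(2π) = 2.451e+04 Hz.

(a) f₀ = 239.1 Hz  (b) Q = 0.009756  (c) BW = 2.451e+04 Hz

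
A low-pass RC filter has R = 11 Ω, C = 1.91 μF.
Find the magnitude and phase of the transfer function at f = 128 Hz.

Step 1 — Angular frequency: ω = 2π·128 = 804.2 rad/s.
Step 2 — Transfer function: H(jω) = 1/(1 + jωRC).
Step 3 — Denominator: 1 + jωRC = 1 + j·804.2·11·1.91e-06 = 1 + j0.0169.
Step 4 — H = 0.9997 - j0.01689.
Step 5 — Magnitude: |H| = 0.9999 (-0.0 dB); phase: φ = -1.0°.

|H| = 0.9999 (-0.0 dB), φ = -1.0°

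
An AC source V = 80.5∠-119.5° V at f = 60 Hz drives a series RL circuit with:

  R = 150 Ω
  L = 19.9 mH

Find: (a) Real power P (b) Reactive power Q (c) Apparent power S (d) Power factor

Step 1 — Angular frequency: ω = 2π·f = 2π·60 = 377 rad/s.
Step 2 — Component impedances:
  R: Z = R = 150 Ω
  L: Z = jωL = j·377·0.0199 = 0 + j7.502 Ω
Step 3 — Series combination: Z_total = R + L = 150 + j7.502 Ω = 150.2∠2.9° Ω.
Step 4 — Source phasor: V = 80.5∠-119.5° V = -39.64 - j70.06 V.
Step 5 — Current: I = V / Z = -0.2869 - j0.4527 A = 0.536∠-122.4° A.
Step 6 — Complex power: S = V·I* = 43.09 + j2.155 VA.
Step 7 — Real power: P = Re(S) = 43.09 W.
Step 8 — Reactive power: Q = Im(S) = 2.155 VAR.
Step 9 — Apparent power: |S| = 43.15 VA.
Step 10 — Power factor: PF = P/|S| = 0.9988 (lagging).

(a) P = 43.09 W  (b) Q = 2.155 VAR  (c) S = 43.15 VA  (d) PF = 0.9988 (lagging)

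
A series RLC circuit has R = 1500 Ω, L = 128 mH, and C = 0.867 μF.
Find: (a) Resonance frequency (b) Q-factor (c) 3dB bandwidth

Step 1 — Resonance condition Im(Z)=0 gives ω₀ = 1/√(LC).
Step 2 — ω₀ = 1/√(0.128·8.67e-07) = 3002 rad/s.
Step 3 — f₀ = ω₀/(2π) = 477.8 Hz.
Step 4 — Series Q: Q = ω₀L/R = 3002·0.128/1500 = 0.2562.
Step 5 — 3dB bandwidth: Δω = ω₀/Q = 1.172e+04 rad/s; BW = Δω/(2π) = 1865 Hz.

(a) f₀ = 477.8 Hz  (b) Q = 0.2562  (c) BW = 1865 Hz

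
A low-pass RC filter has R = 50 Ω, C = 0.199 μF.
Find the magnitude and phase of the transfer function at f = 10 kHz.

Step 1 — Angular frequency: ω = 2π·1e+04 = 6.283e+04 rad/s.
Step 2 — Transfer function: H(jω) = 1/(1 + jωRC).
Step 3 — Denominator: 1 + jωRC = 1 + j·6.283e+04·50·1.99e-07 = 1 + j0.6252.
Step 4 — H = 0.719 - j0.4495.
Step 5 — Magnitude: |H| = 0.8479 (-1.4 dB); phase: φ = -32.0°.

|H| = 0.8479 (-1.4 dB), φ = -32.0°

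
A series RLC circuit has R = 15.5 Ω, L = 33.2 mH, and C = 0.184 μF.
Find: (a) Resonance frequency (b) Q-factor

Step 1 — Resonance condition Im(Z)=0 gives ω₀ = 1/√(LC).
Step 2 — ω₀ = 1/√(0.0332·1.84e-07) = 1.279e+04 rad/s.
Step 3 — f₀ = ω₀/(2π) = 2036 Hz.
Step 4 — Series Q: Q = ω₀L/R = 1.279e+04·0.0332/15.5 = 27.4.

(a) f₀ = 2036 Hz  (b) Q = 27.4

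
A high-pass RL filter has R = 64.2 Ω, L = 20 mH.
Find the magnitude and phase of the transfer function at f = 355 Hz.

Step 1 — Angular frequency: ω = 2π·355 = 2231 rad/s.
Step 2 — Transfer function: H(jω) = jωL/(R + jωL).
Step 3 — Numerator jωL = j·44.61; denominator R + jωL = 64.2 + j44.61.
Step 4 — H = 0.3256 + j0.4686.
Step 5 — Magnitude: |H| = 0.5706 (-4.9 dB); phase: φ = 55.2°.

|H| = 0.5706 (-4.9 dB), φ = 55.2°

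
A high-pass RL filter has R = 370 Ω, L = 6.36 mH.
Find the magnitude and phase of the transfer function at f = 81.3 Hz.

Step 1 — Angular frequency: ω = 2π·81.3 = 510.8 rad/s.
Step 2 — Transfer function: H(jω) = jωL/(R + jωL).
Step 3 — Numerator jωL = j·3.249; denominator R + jωL = 370 + j3.249.
Step 4 — H = 7.709e-05 + j0.00878.
Step 5 — Magnitude: |H| = 0.00878 (-41.1 dB); phase: φ = 89.5°.

|H| = 0.00878 (-41.1 dB), φ = 89.5°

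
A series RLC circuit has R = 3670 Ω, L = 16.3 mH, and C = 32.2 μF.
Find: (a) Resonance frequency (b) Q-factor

Step 1 — Resonance condition Im(Z)=0 gives ω₀ = 1/√(LC).
Step 2 — ω₀ = 1/√(0.0163·3.22e-05) = 1380 rad/s.
Step 3 — f₀ = ω₀/(2π) = 219.7 Hz.
Step 4 — Series Q: Q = ω₀L/R = 1380·0.0163/3670 = 0.006131.

(a) f₀ = 219.7 Hz  (b) Q = 0.006131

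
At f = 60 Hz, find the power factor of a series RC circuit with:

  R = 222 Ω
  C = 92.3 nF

Step 1 — Angular frequency: ω = 2π·f = 2π·60 = 377 rad/s.
Step 2 — Component impedances:
  R: Z = R = 222 Ω
  C: Z = 1/(jωC) = -j/(ω·C) = 0 - j2.874e+04 Ω
Step 3 — Series combination: Z_total = R + C = 222 - j2.874e+04 Ω = 2.874e+04∠-89.6° Ω.
Step 4 — Power factor: PF = cos(φ) = Re(Z)/|Z| = 222/28739.6 = 0.007725.
Step 5 — Type: Im(Z) = -2.874e+04 ⇒ leading (phase φ = -89.6°).

PF = 0.007725 (leading, φ = -89.6°)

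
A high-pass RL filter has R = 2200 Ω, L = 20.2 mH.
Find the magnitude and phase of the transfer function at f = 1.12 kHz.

Step 1 — Angular frequency: ω = 2π·1120 = 7037 rad/s.
Step 2 — Transfer function: H(jω) = jωL/(R + jωL).
Step 3 — Numerator jωL = j·142.2; denominator R + jωL = 2200 + j142.2.
Step 4 — H = 0.004158 + j0.06435.
Step 5 — Magnitude: |H| = 0.06448 (-23.8 dB); phase: φ = 86.3°.

|H| = 0.06448 (-23.8 dB), φ = 86.3°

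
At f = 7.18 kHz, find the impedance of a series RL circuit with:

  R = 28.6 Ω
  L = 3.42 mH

Step 1 — Angular frequency: ω = 2π·f = 2π·7180 = 4.511e+04 rad/s.
Step 2 — Component impedances:
  R: Z = R = 28.6 Ω
  L: Z = jωL = j·4.511e+04·0.00342 = 0 + j154.3 Ω
Step 3 — Series combination: Z_total = R + L = 28.6 + j154.3 Ω = 156.9∠79.5° Ω.

Z = 28.6 + j154.3 Ω = 156.9∠79.5° Ω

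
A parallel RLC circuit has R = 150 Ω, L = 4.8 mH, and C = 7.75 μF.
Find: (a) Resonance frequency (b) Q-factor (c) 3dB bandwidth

Step 1 — Resonance: ω₀ = 1/√(LC) = 1/√(0.0048·7.75e-06) = 5185 rad/s.
Step 2 — f₀ = ω₀/(2π) = 825.2 Hz.
Step 3 — Parallel Q: Q = R/(ω₀L) = 150/(5185·0.0048) = 6.027.
Step 4 — Bandwidth: Δω = ω₀/Q = 860.2 rad/s; BW = Δω/(2π) = 136.9 Hz.

(a) f₀ = 825.2 Hz  (b) Q = 6.027  (c) BW = 136.9 Hz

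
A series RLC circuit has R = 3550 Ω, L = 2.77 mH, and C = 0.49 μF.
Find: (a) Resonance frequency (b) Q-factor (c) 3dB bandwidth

Step 1 — Resonance condition Im(Z)=0 gives ω₀ = 1/√(LC).
Step 2 — ω₀ = 1/√(0.00277·4.9e-07) = 2.714e+04 rad/s.
Step 3 — f₀ = ω₀/(2π) = 4320 Hz.
Step 4 — Series Q: Q = ω₀L/R = 2.714e+04·0.00277/3550 = 0.02118.
Step 5 — 3dB bandwidth: Δω = ω₀/Q = 1.282e+06 rad/s; BW = Δω/(2π) = 2.04e+05 Hz.

(a) f₀ = 4320 Hz  (b) Q = 0.02118  (c) BW = 2.04e+05 Hz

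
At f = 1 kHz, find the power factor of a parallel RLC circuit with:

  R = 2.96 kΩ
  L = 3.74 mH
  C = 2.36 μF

Step 1 — Angular frequency: ω = 2π·f = 2π·1000 = 6283 rad/s.
Step 2 — Component impedances:
  R: Z = R = 2960 Ω
  L: Z = jωL = j·6283·0.00374 = 0 + j23.5 Ω
  C: Z = 1/(jωC) = -j/(ω·C) = 0 - j67.44 Ω
Step 3 — Parallel combination: 1/Z_total = 1/R + 1/L + 1/C; Z_total = 0.4394 + j36.06 Ω = 36.06∠89.3° Ω.
Step 4 — Power factor: PF = cos(φ) = Re(Z)/|Z| = 0.43939/36.064 = 0.01218.
Step 5 — Type: Im(Z) = 36.06 ⇒ lagging (phase φ = 89.3°).

PF = 0.01218 (lagging, φ = 89.3°)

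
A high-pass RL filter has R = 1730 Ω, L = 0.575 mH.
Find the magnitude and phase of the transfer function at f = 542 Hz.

Step 1 — Angular frequency: ω = 2π·542 = 3405 rad/s.
Step 2 — Transfer function: H(jω) = jωL/(R + jωL).
Step 3 — Numerator jωL = j·1.958; denominator R + jωL = 1730 + j1.958.
Step 4 — H = 1.281e-06 + j0.001132.
Step 5 — Magnitude: |H| = 0.001132 (-58.9 dB); phase: φ = 89.9°.

|H| = 0.001132 (-58.9 dB), φ = 89.9°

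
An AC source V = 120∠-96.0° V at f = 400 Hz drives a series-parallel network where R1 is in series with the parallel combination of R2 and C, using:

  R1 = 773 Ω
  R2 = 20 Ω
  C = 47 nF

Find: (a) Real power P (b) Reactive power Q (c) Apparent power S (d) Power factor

Step 1 — Angular frequency: ω = 2π·f = 2π·400 = 2513 rad/s.
Step 2 — Component impedances:
  R1: Z = R = 773 Ω
  R2: Z = R = 20 Ω
  C: Z = 1/(jωC) = -j/(ω·C) = 0 - j8466 Ω
Step 3 — Parallel branch: R2 || C = 1/(1/R2 + 1/C) = 20 - j0.04725 Ω.
Step 4 — Series with R1: Z_total = R1 + (R2 || C) = 793 - j0.04725 Ω = 793∠-0.0° Ω.
Step 5 — Source phasor: V = 120∠-96.0° V = -12.54 - j119.3 V.
Step 6 — Current: I = V / Z = -0.01581 - j0.1505 A = 0.1513∠-96.0° A.
Step 7 — Complex power: S = V·I* = 18.16 - j0.001082 VA.
Step 8 — Real power: P = Re(S) = 18.16 W.
Step 9 — Reactive power: Q = Im(S) = -0.001082 VAR.
Step 10 — Apparent power: |S| = 18.16 VA.
Step 11 — Power factor: PF = P/|S| = 1 (leading).

(a) P = 18.16 W  (b) Q = -0.001082 VAR  (c) S = 18.16 VA  (d) PF = 1 (leading)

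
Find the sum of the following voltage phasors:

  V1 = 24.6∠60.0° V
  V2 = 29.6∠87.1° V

Step 1 — Convert each phasor to rectangular form:
  V1 = 24.6·(cos(60.0°) + j·sin(60.0°)) = 12.3 + j21.3 V
  V2 = 29.6·(cos(87.1°) + j·sin(87.1°)) = 1.498 + j29.56 V
Step 2 — Sum components: V_total = 13.8 + j50.87 V.
Step 3 — Convert to polar: |V_total| = 52.7 V, ∠V_total = 74.8°.

V_total = 52.7∠74.8° V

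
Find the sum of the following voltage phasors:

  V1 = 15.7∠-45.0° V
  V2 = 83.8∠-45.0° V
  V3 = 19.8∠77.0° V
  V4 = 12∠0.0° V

Step 1 — Convert each phasor to rectangular form:
  V1 = 15.7·(cos(-45.0°) + j·sin(-45.0°)) = 11.1 - j11.1 V
  V2 = 83.8·(cos(-45.0°) + j·sin(-45.0°)) = 59.26 - j59.26 V
  V3 = 19.8·(cos(77.0°) + j·sin(77.0°)) = 4.454 + j19.29 V
  V4 = 12·(cos(0.0°) + j·sin(0.0°)) = 12 V
Step 2 — Sum components: V_total = 86.81 - j51.06 V.
Step 3 — Convert to polar: |V_total| = 100.7 V, ∠V_total = -30.5°.

V_total = 100.7∠-30.5° V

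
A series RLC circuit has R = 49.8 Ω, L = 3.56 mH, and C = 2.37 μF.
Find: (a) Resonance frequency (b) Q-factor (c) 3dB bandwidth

Step 1 — Resonance condition Im(Z)=0 gives ω₀ = 1/√(LC).
Step 2 — ω₀ = 1/√(0.00356·2.37e-06) = 1.089e+04 rad/s.
Step 3 — f₀ = ω₀/(2π) = 1733 Hz.
Step 4 — Series Q: Q = ω₀L/R = 1.089e+04·0.00356/49.8 = 0.7783.
Step 5 — 3dB bandwidth: Δω = ω₀/Q = 1.399e+04 rad/s; BW = Δω/(2π) = 2226 Hz.

(a) f₀ = 1733 Hz  (b) Q = 0.7783  (c) BW = 2226 Hz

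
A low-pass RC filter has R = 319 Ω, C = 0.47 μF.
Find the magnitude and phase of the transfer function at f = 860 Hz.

Step 1 — Angular frequency: ω = 2π·860 = 5404 rad/s.
Step 2 — Transfer function: H(jω) = 1/(1 + jωRC).
Step 3 — Denominator: 1 + jωRC = 1 + j·5404·319·4.7e-07 = 1 + j0.8102.
Step 4 — H = 0.6037 - j0.4891.
Step 5 — Magnitude: |H| = 0.777 (-2.2 dB); phase: φ = -39.0°.

|H| = 0.777 (-2.2 dB), φ = -39.0°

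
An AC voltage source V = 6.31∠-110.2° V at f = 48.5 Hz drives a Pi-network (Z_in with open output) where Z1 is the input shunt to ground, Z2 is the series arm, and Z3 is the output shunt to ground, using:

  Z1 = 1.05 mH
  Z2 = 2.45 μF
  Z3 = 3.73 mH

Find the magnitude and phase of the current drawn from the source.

Step 1 — Angular frequency: ω = 2π·f = 2π·48.5 = 304.7 rad/s.
Step 2 — Component impedances:
  Z1: Z = jωL = j·304.7·0.00105 = 0 + j0.32 Ω
  Z2: Z = 1/(jωC) = -j/(ω·C) = 0 - j1339 Ω
  Z3: Z = jωL = j·304.7·0.00373 = 0 + j1.137 Ω
Step 3 — With open output, the series arm Z2 and the output shunt Z3 appear in series to ground: Z2 + Z3 = 0 - j1338 Ω.
Step 4 — Parallel with input shunt Z1: Z_in = Z1 || (Z2 + Z3) = 0 + j0.32 Ω = 0.32∠90.0° Ω.
Step 5 — Source phasor: V = 6.31∠-110.2° V = -2.179 - j5.922 V.
Step 6 — Ohm's law: I = V / Z_total = (-2.179 - j5.922) / (0 + j0.32) = -18.5 + j6.808 A.
Step 7 — Convert to polar: |I| = 19.72 A, ∠I = 159.8°.

I = 19.72∠159.8° A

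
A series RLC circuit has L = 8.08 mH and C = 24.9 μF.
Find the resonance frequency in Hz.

Step 1 — Resonance condition Im(Z)=0 gives ω₀ = 1/√(LC).
Step 2 — ω₀ = 1/√(0.00808·2.49e-05) = 2229 rad/s.
Step 3 — f₀ = ω₀/(2π) = 354.8 Hz.

f₀ = 354.8 Hz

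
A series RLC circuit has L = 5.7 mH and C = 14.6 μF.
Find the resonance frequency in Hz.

Step 1 — Resonance condition Im(Z)=0 gives ω₀ = 1/√(LC).
Step 2 — ω₀ = 1/√(0.0057·1.46e-05) = 3466 rad/s.
Step 3 — f₀ = ω₀/(2π) = 551.7 Hz.

f₀ = 551.7 Hz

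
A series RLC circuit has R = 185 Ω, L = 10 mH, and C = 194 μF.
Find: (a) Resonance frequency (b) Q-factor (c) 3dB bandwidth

Step 1 — Resonance: ω₀ = 1/√(LC) = 1/√(0.01·0.000194) = 718 rad/s.
Step 2 — f₀ = ω₀/(2π) = 114.3 Hz.
Step 3 — Series Q: Q = ω₀L/R = 718·0.01/185 = 0.03881.
Step 4 — Bandwidth: Δω = ω₀/Q = 1.85e+04 rad/s; BW = Δω/(2π) = 2944 Hz.

(a) f₀ = 114.3 Hz  (b) Q = 0.03881  (c) BW = 2944 Hz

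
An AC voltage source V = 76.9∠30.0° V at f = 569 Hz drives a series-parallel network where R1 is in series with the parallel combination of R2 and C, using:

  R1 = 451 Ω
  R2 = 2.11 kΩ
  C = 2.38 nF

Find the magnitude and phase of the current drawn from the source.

Step 1 — Angular frequency: ω = 2π·f = 2π·569 = 3575 rad/s.
Step 2 — Component impedances:
  R1: Z = R = 451 Ω
  R2: Z = R = 2110 Ω
  C: Z = 1/(jωC) = -j/(ω·C) = 0 - j1.175e+05 Ω
Step 3 — Parallel branch: R2 || C = 1/(1/R2 + 1/C) = 2109 - j37.87 Ω.
Step 4 — Series with R1: Z_total = R1 + (R2 || C) = 2560 - j37.87 Ω = 2561∠-0.8° Ω.
Step 5 — Source phasor: V = 76.9∠30.0° V = 66.6 + j38.45 V.
Step 6 — Ohm's law: I = V / Z_total = (66.6 + j38.45) / (2560 - j37.87) = 0.02578 + j0.0154 A.
Step 7 — Convert to polar: |I| = 0.03003 A, ∠I = 30.8°.

I = 0.03003∠30.8° A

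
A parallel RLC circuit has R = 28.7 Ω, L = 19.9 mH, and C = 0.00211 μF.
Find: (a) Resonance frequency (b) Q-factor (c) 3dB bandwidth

Step 1 — Resonance: ω₀ = 1/√(LC) = 1/√(0.0199·2.11e-09) = 1.543e+05 rad/s.
Step 2 — f₀ = ω₀/(2π) = 2.456e+04 Hz.
Step 3 — Parallel Q: Q = R/(ω₀L) = 28.7/(1.543e+05·0.0199) = 0.009345.
Step 4 — Bandwidth: Δω = ω₀/Q = 1.651e+07 rad/s; BW = Δω/(2π) = 2.628e+06 Hz.

(a) f₀ = 2.456e+04 Hz  (b) Q = 0.009345  (c) BW = 2.628e+06 Hz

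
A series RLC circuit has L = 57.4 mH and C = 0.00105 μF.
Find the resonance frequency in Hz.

Step 1 — Resonance condition Im(Z)=0 gives ω₀ = 1/√(LC).
Step 2 — ω₀ = 1/√(0.0574·1.05e-09) = 1.288e+05 rad/s.
Step 3 — f₀ = ω₀/(2π) = 2.05e+04 Hz.

f₀ = 2.05e+04 Hz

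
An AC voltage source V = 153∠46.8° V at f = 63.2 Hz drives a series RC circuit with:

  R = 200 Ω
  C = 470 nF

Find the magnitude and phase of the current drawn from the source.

Step 1 — Angular frequency: ω = 2π·f = 2π·63.2 = 397.1 rad/s.
Step 2 — Component impedances:
  R: Z = R = 200 Ω
  C: Z = 1/(jωC) = -j/(ω·C) = 0 - j5358 Ω
Step 3 — Series combination: Z_total = R + C = 200 - j5358 Ω = 5362∠-87.9° Ω.
Step 4 — Source phasor: V = 153∠46.8° V = 104.7 + j111.5 V.
Step 5 — Ohm's law: I = V / Z_total = (104.7 + j111.5) / (200 - j5358) = -0.02006 + j0.0203 A.
Step 6 — Convert to polar: |I| = 0.02854 A, ∠I = 134.7°.

I = 0.02854∠134.7° A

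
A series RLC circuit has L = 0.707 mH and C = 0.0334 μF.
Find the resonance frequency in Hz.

Step 1 — Resonance condition Im(Z)=0 gives ω₀ = 1/√(LC).
Step 2 — ω₀ = 1/√(0.000707·3.34e-08) = 2.058e+05 rad/s.
Step 3 — f₀ = ω₀/(2π) = 3.275e+04 Hz.

f₀ = 3.275e+04 Hz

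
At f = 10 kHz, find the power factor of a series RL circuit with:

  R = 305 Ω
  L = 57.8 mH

Step 1 — Angular frequency: ω = 2π·f = 2π·1e+04 = 6.283e+04 rad/s.
Step 2 — Component impedances:
  R: Z = R = 305 Ω
  L: Z = jωL = j·6.283e+04·0.0578 = 0 + j3632 Ω
Step 3 — Series combination: Z_total = R + L = 305 + j3632 Ω = 3644∠85.2° Ω.
Step 4 — Power factor: PF = cos(φ) = Re(Z)/|Z| = 305/3644.5 = 0.08369.
Step 5 — Type: Im(Z) = 3632 ⇒ lagging (phase φ = 85.2°).

PF = 0.08369 (lagging, φ = 85.2°)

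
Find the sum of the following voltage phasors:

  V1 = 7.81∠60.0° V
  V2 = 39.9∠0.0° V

Step 1 — Convert each phasor to rectangular form:
  V1 = 7.81·(cos(60.0°) + j·sin(60.0°)) = 3.905 + j6.764 V
  V2 = 39.9·(cos(0.0°) + j·sin(0.0°)) = 39.9 V
Step 2 — Sum components: V_total = 43.8 + j6.764 V.
Step 3 — Convert to polar: |V_total| = 44.32 V, ∠V_total = 8.8°.

V_total = 44.32∠8.8° V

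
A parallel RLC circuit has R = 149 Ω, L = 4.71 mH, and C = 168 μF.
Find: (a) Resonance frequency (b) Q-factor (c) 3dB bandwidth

Step 1 — Resonance: ω₀ = 1/√(LC) = 1/√(0.00471·0.000168) = 1124 rad/s.
Step 2 — f₀ = ω₀/(2π) = 178.9 Hz.
Step 3 — Parallel Q: Q = R/(ω₀L) = 149/(1124·0.00471) = 28.14.
Step 4 — Bandwidth: Δω = ω₀/Q = 39.95 rad/s; BW = Δω/(2π) = 6.358 Hz.

(a) f₀ = 178.9 Hz  (b) Q = 28.14  (c) BW = 6.358 Hz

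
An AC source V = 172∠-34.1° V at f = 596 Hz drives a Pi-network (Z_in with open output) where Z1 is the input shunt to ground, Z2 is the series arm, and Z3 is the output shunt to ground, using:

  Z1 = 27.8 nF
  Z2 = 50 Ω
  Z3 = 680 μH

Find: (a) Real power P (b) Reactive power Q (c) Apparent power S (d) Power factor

Step 1 — Angular frequency: ω = 2π·f = 2π·596 = 3745 rad/s.
Step 2 — Component impedances:
  Z1: Z = 1/(jωC) = -j/(ω·C) = 0 - j9606 Ω
  Z2: Z = R = 50 Ω
  Z3: Z = jωL = j·3745·0.00068 = 0 + j2.546 Ω
Step 3 — With open output, the series arm Z2 and the output shunt Z3 appear in series to ground: Z2 + Z3 = 50 + j2.546 Ω.
Step 4 — Parallel with input shunt Z1: Z_in = Z1 || (Z2 + Z3) = 50.03 + j2.287 Ω = 50.08∠2.6° Ω.
Step 5 — Source phasor: V = 172∠-34.1° V = 142.4 - j96.43 V.
Step 6 — Current: I = V / Z = 2.753 - j2.053 A = 3.435∠-36.7° A.
Step 7 — Complex power: S = V·I* = 590.1 + j26.98 VA.
Step 8 — Real power: P = Re(S) = 590.1 W.
Step 9 — Reactive power: Q = Im(S) = 26.98 VAR.
Step 10 — Apparent power: |S| = 590.8 VA.
Step 11 — Power factor: PF = P/|S| = 0.999 (lagging).

(a) P = 590.1 W  (b) Q = 26.98 VAR  (c) S = 590.8 VA  (d) PF = 0.999 (lagging)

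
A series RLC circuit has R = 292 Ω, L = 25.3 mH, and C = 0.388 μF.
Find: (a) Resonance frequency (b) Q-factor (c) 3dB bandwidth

Step 1 — Resonance: ω₀ = 1/√(LC) = 1/√(0.0253·3.88e-07) = 1.009e+04 rad/s.
Step 2 — f₀ = ω₀/(2π) = 1606 Hz.
Step 3 — Series Q: Q = ω₀L/R = 1.009e+04·0.0253/292 = 0.8745.
Step 4 — Bandwidth: Δω = ω₀/Q = 1.154e+04 rad/s; BW = Δω/(2π) = 1837 Hz.

(a) f₀ = 1606 Hz  (b) Q = 0.8745  (c) BW = 1837 Hz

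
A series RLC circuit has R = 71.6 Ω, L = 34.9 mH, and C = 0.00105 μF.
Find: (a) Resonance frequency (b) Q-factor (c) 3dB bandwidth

Step 1 — Resonance condition Im(Z)=0 gives ω₀ = 1/√(LC).
Step 2 — ω₀ = 1/√(0.0349·1.05e-09) = 1.652e+05 rad/s.
Step 3 — f₀ = ω₀/(2π) = 2.629e+04 Hz.
Step 4 — Series Q: Q = ω₀L/R = 1.652e+05·0.0349/71.6 = 80.52.
Step 5 — 3dB bandwidth: Δω = ω₀/Q = 2052 rad/s; BW = Δω/(2π) = 326.5 Hz.

(a) f₀ = 2.629e+04 Hz  (b) Q = 80.52  (c) BW = 326.5 Hz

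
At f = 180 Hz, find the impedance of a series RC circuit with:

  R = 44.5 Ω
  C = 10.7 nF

Step 1 — Angular frequency: ω = 2π·f = 2π·180 = 1131 rad/s.
Step 2 — Component impedances:
  R: Z = R = 44.5 Ω
  C: Z = 1/(jωC) = -j/(ω·C) = 0 - j8.263e+04 Ω
Step 3 — Series combination: Z_total = R + C = 44.5 - j8.263e+04 Ω = 8.263e+04∠-90.0° Ω.

Z = 44.5 - j8.263e+04 Ω = 8.263e+04∠-90.0° Ω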